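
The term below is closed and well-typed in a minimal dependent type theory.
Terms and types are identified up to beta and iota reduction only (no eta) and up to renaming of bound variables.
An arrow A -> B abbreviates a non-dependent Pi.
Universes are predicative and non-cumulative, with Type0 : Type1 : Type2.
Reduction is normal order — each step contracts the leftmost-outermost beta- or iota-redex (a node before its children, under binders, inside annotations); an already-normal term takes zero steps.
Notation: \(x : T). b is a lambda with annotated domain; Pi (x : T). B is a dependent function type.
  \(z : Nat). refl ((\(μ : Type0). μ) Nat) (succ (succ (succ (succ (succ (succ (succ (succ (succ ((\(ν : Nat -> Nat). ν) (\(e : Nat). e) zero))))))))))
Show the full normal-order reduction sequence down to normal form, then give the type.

normal-order reduction sequence:
  \(z : Nat). refl ((\(μ : Type0). μ) Nat) (succ (succ (succ (succ (succ (succ (succ (succ (succ ((\(ν : Nat -> Nat). ν) (\(e : Nat). e) zero))))))))))
  ~> \(z : Nat). refl Nat (succ (succ (succ (succ (succ (succ (succ (succ (succ ((\(μ : Nat -> Nat). μ) (\(ν : Nat). ν) zero))))))))))
  ~> \(z : Nat). refl Nat (succ (succ (succ (succ (succ (succ (succ (succ (succ ((\(μ : Nat). μ) zero))))))))))
  ~> \(z : Nat). refl Nat (succ (succ (succ (succ (succ (succ (succ (succ (succ zero)))))))))
the term's type:
  Nat -> Eq Nat (succ (succ (succ (succ (succ (succ (succ (succ (succ zero))))))))) (succ (succ (succ (succ (succ (succ (succ (succ (succ zero)))))))))


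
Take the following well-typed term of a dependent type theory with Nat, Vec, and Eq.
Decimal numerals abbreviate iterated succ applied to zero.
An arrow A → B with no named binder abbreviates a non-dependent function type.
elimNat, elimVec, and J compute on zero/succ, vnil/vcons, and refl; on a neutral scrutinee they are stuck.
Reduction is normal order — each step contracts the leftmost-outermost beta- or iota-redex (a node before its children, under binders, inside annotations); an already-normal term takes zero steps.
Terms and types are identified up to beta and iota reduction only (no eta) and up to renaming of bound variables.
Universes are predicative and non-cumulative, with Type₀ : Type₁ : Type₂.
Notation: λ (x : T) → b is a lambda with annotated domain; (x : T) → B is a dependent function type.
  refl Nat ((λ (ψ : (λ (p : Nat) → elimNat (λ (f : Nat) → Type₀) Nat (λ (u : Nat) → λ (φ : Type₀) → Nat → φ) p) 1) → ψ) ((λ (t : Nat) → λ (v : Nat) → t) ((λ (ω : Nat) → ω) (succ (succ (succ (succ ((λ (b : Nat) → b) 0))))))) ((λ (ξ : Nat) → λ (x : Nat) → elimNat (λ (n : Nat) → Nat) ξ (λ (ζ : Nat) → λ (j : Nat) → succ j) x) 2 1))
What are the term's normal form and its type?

reduced normal form:
  refl Nat 4
type:
  Eq Nat 4 4
observation: the first redex contracted is a beta-redex; the normal form is reached in 5 normal-order steps.


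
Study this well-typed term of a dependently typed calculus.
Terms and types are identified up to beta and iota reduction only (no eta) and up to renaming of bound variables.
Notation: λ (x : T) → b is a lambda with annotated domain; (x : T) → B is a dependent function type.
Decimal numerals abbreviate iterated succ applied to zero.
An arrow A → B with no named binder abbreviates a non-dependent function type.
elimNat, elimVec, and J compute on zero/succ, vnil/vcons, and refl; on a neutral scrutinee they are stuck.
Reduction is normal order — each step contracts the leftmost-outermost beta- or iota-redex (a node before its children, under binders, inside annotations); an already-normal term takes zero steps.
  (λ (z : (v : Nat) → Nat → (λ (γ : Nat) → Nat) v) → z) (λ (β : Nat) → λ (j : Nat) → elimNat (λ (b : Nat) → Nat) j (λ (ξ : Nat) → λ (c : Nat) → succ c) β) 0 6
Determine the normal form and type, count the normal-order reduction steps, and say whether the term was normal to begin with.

reduced normal form:
  6
inferred type:
  Nat
normal-order step count: 4
started in normal form: no
first contracted redex: a beta-redex


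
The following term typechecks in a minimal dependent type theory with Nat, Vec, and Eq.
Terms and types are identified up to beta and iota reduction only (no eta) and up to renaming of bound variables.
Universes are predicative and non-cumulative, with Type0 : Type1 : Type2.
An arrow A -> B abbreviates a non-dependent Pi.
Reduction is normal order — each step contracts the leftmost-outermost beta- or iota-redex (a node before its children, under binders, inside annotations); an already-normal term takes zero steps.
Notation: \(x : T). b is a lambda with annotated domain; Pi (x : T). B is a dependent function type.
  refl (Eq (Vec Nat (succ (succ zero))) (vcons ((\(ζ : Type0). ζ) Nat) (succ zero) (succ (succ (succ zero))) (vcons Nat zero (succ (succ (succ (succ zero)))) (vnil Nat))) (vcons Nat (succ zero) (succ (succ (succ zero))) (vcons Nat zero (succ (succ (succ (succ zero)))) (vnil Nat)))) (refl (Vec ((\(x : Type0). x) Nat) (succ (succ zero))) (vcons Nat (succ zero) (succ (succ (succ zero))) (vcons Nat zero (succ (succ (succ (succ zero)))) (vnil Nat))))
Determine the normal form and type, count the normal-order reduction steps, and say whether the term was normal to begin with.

resulting normal form:
  refl (Eq (Vec Nat (succ (succ zero))) (vcons Nat (succ zero) (succ (succ (succ zero))) (vcons Nat zero (succ (succ (succ (succ zero)))) (vnil Nat))) (vcons Nat (succ zero) (succ (succ (succ zero))) (vcons Nat zero (succ (succ (succ (succ zero)))) (vnil Nat)))) (refl (Vec Nat (succ (succ zero))) (vcons Nat (succ zero) (succ (succ (succ zero))) (vcons Nat zero (succ (succ (succ (succ zero)))) (vnil Nat))))
type:
  Eq (Eq (Vec Nat (succ (succ zero))) (vcons Nat (succ zero) (succ (succ (succ zero))) (vcons Nat zero (succ (succ (succ (succ zero)))) (vnil Nat))) (vcons Nat (succ zero) (succ (succ (succ zero))) (vcons Nat zero (succ (succ (succ (succ zero)))) (vnil Nat)))) (refl (Vec Nat (succ (succ zero))) (vcons Nat (succ zero) (succ (succ (succ zero))) (vcons Nat zero (succ (succ (succ (succ zero)))) (vnil Nat)))) (refl (Vec Nat (succ (succ zero))) (vcons Nat (succ zero) (succ (succ (succ zero))) (vcons Nat zero (succ (succ (succ (succ zero)))) (vnil Nat))))
normal-order step count: 2
term was already normal: no
first contracted redex: a beta-redex


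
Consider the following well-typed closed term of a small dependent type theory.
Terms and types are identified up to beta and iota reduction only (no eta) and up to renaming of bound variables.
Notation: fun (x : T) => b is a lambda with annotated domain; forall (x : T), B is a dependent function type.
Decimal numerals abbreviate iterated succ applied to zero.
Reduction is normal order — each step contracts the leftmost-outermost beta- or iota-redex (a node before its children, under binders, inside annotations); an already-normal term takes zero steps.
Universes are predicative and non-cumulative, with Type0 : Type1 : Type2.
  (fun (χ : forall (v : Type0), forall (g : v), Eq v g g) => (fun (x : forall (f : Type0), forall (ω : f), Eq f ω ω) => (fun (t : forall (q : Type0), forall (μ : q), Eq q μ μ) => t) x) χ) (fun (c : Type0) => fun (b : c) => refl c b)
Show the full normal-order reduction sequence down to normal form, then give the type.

normal-order reduction:
  (fun (χ : forall (v : Type0), forall (g : v), Eq v g g) => (fun (x : forall (f : Type0), forall (ω : f), Eq f ω ω) => (fun (t : forall (q : Type0), forall (μ : q), Eq q μ μ) => t) x) χ) (fun (c : Type0) => fun (b : c) => refl c b)
  ~> (fun (χ : forall (v : Type0), forall (g : v), Eq v g g) => (fun (x : forall (f : Type0), forall (ω : f), Eq f ω ω) => x) χ) (fun (t : Type0) => fun (q : t) => refl t q)
  ~> (fun (χ : forall (v : Type0), forall (g : v), Eq v g g) => χ) (fun (x : Type0) => fun (f : x) => refl x f)
  ~> fun (χ : Type0) => fun (v : χ) => refl χ v
the term's type:
  forall (χ : Type0), forall (v : χ), Eq χ v v


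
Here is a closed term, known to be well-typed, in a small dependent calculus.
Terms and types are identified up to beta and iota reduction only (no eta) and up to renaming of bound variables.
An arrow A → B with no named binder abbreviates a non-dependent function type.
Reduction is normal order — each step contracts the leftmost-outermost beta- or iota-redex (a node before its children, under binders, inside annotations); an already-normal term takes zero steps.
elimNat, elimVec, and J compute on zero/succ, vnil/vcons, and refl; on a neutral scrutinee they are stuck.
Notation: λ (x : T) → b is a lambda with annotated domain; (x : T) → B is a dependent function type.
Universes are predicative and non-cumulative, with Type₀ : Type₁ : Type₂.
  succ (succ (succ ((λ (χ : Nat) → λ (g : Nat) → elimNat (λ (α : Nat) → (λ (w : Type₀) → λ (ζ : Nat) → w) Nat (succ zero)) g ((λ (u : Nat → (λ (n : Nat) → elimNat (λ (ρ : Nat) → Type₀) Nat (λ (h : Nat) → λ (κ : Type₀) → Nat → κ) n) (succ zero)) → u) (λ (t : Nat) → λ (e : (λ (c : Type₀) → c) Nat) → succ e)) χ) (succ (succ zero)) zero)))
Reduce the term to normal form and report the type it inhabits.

resulting normal form:
  succ (succ (succ (succ (succ zero))))
inferred type:
  Nat
observation: the term reaches its normal form after 11 normal-order steps.


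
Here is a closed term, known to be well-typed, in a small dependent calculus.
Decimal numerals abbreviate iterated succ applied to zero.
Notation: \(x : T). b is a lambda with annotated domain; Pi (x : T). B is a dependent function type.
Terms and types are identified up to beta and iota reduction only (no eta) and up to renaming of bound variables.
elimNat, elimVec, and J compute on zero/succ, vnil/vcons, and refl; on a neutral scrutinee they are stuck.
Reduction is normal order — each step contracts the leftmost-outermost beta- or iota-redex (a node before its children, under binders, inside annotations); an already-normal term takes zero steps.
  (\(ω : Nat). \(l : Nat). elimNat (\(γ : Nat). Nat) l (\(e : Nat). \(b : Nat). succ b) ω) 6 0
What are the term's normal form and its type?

normal form:
  6
the term's type:
  Nat
observation: the term reaches its normal form after 21 normal-order steps.


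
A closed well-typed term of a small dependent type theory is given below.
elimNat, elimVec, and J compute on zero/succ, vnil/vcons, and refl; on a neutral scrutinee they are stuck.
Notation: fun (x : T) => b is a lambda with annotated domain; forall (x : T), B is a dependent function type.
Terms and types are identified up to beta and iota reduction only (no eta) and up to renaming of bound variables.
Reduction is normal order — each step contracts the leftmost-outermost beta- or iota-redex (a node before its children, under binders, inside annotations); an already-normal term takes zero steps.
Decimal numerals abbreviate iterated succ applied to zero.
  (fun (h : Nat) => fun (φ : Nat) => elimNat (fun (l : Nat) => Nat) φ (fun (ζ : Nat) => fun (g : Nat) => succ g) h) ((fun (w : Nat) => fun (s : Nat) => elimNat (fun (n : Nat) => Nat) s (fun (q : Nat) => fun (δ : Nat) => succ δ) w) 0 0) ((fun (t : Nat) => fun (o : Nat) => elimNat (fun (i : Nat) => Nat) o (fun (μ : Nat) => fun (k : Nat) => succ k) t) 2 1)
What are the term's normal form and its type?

normal form:
  3
the term's type:
  Nat
observation: reduction starts at a beta-redex, and 15 normal-order steps reach the normal form.


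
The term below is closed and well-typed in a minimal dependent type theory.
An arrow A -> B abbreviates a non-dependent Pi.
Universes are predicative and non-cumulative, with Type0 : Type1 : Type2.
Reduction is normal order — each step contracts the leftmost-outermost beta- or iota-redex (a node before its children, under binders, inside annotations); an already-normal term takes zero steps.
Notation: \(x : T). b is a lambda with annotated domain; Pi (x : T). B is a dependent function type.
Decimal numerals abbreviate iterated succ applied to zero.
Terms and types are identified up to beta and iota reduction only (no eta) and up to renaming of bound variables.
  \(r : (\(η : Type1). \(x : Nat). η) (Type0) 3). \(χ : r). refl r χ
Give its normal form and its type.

reduced normal form:
  \(r : Type0). \(η : r). refl r η
type:
  Pi (r : Type0). Pi (η : r). Eq r η η
observation: contracting a beta-redex first, the term normalizes in 2 steps.


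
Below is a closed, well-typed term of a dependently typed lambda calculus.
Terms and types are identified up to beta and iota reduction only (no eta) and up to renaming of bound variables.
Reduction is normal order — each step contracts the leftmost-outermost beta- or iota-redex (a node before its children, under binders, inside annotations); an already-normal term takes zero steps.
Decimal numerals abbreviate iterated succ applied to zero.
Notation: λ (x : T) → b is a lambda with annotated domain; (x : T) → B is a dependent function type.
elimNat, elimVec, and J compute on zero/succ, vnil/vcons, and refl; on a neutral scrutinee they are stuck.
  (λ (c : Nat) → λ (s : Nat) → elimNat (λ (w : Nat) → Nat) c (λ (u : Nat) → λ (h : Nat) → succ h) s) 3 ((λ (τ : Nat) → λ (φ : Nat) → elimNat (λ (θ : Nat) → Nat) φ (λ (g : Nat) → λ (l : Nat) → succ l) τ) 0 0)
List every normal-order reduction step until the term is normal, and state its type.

reduction (normal order):
  (λ (c : Nat) → λ (s : Nat) → elimNat (λ (w : Nat) → Nat) c (λ (u : Nat) → λ (h : Nat) → succ h) s) 3 ((λ (τ : Nat) → λ (φ : Nat) → elimNat (λ (θ : Nat) → Nat) φ (λ (g : Nat) → λ (l : Nat) → succ l) τ) 0 0)
  ~> (λ (c : Nat) → elimNat (λ (s : Nat) → Nat) 3 (λ (w : Nat) → λ (u : Nat) → succ u) c) ((λ (h : Nat) → λ (τ : Nat) → elimNat (λ (φ : Nat) → Nat) τ (λ (θ : Nat) → λ (g : Nat) → succ g) h) 0 0)
  ~> elimNat (λ (c : Nat) → Nat) 3 (λ (s : Nat) → λ (w : Nat) → succ w) ((λ (u : Nat) → λ (h : Nat) → elimNat (λ (τ : Nat) → Nat) h (λ (φ : Nat) → λ (θ : Nat) → succ θ) u) 0 0)
  ~> elimNat (λ (c : Nat) → Nat) 3 (λ (s : Nat) → λ (w : Nat) → succ w) ((λ (u : Nat) → elimNat (λ (h : Nat) → Nat) u (λ (τ : Nat) → λ (φ : Nat) → succ φ) 0) 0)
  ~> elimNat (λ (c : Nat) → Nat) 3 (λ (s : Nat) → λ (w : Nat) → succ w) (elimNat (λ (u : Nat) → Nat) 0 (λ (h : Nat) → λ (τ : Nat) → succ τ) 0)
  ~> elimNat (λ (c : Nat) → Nat) 3 (λ (s : Nat) → λ (w : Nat) → succ w) 0
  ~> 3
the term's type:
  Nat


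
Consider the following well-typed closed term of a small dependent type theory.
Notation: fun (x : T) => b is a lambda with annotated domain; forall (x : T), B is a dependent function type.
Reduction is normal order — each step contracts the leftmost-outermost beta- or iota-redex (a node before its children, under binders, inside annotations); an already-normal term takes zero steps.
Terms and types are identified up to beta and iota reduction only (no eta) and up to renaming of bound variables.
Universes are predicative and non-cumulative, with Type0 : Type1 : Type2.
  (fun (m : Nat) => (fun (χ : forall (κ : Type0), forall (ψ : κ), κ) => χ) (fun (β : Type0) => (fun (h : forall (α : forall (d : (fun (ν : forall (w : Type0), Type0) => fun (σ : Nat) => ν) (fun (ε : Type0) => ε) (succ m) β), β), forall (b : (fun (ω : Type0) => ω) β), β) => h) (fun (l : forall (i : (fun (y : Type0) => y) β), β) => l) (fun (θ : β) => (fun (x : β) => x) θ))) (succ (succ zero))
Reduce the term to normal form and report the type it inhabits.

normal form:
  fun (m : Type0) => fun (χ : m) => χ
type:
  forall (m : Type0), forall (χ : m), m
observation: contracting a beta-redex first, the term normalizes in 5 steps.


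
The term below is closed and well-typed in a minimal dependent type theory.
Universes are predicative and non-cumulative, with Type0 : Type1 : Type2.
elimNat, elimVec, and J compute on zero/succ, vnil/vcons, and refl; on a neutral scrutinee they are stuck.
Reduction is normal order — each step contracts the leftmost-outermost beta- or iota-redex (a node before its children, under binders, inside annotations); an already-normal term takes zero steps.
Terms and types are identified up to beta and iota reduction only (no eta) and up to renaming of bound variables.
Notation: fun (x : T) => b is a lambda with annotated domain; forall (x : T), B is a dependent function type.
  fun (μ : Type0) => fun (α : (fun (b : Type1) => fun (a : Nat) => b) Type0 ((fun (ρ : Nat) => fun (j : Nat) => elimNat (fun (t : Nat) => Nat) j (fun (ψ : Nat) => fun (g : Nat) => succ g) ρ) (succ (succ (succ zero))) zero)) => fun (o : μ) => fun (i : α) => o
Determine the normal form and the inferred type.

reduced normal form:
  fun (μ : Type0) => fun (α : Type0) => fun (b : μ) => fun (a : α) => b
the term's type:
  forall (μ : Type0), forall (α : Type0), forall (b : μ), forall (a : α), μ
observation: 2 normal-order steps separate the term from its normal form.


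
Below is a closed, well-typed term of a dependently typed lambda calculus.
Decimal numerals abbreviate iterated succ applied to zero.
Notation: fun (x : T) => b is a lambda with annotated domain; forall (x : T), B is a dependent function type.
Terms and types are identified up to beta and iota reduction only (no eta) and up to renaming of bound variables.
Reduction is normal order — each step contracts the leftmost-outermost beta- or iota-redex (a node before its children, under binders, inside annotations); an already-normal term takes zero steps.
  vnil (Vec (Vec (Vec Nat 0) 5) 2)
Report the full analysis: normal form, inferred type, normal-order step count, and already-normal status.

resulting normal form:
  vnil (Vec (Vec (Vec Nat 0) 5) 2)
inferred type:
  Vec (Vec (Vec (Vec Nat 0) 5) 2) 0
reduction steps (normal order): 0
started in normal form: yes


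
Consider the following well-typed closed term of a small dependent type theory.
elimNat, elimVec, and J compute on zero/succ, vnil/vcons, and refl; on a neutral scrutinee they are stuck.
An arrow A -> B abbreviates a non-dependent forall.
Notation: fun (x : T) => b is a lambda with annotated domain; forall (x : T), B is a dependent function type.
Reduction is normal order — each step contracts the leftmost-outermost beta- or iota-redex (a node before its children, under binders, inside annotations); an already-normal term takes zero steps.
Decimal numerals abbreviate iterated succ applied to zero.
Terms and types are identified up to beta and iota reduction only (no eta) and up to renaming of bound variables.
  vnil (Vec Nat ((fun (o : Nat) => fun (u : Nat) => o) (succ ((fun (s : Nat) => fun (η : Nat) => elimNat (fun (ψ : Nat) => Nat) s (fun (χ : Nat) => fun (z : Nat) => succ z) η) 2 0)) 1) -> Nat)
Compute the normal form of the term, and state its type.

resulting normal form:
  vnil (Vec Nat 3 -> Nat)
the term's type:
  Vec (Vec Nat 3 -> Nat) 0
observation: the leftmost-outermost redex is a beta-redex, and normalization takes 5 steps.


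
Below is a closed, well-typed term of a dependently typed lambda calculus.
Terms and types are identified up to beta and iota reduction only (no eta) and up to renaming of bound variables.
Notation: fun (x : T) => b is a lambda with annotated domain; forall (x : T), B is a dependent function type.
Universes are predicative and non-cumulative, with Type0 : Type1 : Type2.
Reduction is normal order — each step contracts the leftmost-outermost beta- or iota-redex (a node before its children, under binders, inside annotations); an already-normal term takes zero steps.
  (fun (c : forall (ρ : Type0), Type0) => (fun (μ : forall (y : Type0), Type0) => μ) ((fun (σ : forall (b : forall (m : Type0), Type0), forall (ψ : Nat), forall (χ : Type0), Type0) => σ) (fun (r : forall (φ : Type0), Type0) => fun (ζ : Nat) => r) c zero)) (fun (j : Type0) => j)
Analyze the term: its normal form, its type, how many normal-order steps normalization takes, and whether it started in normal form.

normal form:
  fun (c : Type0) => c
the term's type:
  forall (c : Type0), Type0
reduction steps (normal order): 5
started in normal form: no
first contracted redex: a beta-redex


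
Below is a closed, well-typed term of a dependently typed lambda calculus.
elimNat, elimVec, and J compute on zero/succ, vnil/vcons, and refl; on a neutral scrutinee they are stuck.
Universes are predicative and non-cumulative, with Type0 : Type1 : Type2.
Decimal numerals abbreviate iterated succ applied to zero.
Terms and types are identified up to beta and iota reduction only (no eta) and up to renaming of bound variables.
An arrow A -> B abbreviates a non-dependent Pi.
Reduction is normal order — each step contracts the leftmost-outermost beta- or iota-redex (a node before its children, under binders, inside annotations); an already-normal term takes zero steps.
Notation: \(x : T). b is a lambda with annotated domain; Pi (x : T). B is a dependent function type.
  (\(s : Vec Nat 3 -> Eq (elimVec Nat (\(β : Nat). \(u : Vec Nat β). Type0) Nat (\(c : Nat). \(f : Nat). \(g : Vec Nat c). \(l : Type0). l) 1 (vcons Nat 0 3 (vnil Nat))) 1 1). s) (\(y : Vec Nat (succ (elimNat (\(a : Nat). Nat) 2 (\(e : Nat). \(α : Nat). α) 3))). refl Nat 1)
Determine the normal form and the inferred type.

reduced normal form:
  \(s : Vec Nat 3). refl Nat 1
inferred type:
  Vec Nat 3 -> Eq Nat 1 1


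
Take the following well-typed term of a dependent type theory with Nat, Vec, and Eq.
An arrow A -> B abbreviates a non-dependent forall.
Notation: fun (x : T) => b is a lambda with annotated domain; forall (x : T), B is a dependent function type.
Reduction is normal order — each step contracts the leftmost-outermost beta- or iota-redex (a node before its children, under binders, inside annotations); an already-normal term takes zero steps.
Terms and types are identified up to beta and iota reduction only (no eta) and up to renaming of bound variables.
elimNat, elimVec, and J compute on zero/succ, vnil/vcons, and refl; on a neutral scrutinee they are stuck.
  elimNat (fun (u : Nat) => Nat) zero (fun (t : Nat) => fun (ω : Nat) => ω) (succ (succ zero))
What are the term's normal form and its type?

reduced normal form:
  zero
type:
  Nat
observation: contracting an elimNat iota-redex first, the term normalizes in 7 steps.


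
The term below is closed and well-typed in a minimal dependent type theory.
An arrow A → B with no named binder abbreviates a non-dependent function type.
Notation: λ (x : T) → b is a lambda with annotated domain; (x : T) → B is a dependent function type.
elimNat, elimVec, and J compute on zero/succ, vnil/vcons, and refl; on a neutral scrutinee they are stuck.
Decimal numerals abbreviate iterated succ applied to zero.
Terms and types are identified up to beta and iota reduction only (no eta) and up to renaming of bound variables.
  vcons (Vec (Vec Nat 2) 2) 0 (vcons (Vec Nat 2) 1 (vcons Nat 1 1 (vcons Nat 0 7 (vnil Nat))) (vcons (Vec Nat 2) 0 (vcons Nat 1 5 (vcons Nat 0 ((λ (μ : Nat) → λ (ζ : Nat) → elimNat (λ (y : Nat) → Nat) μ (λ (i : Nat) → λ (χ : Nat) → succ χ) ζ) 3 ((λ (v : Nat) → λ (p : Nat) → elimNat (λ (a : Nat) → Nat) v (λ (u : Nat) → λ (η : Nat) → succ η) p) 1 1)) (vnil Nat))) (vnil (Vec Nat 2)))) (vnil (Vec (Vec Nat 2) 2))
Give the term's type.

the term's type:
  Vec (Vec (Vec Nat 2) 2) 1


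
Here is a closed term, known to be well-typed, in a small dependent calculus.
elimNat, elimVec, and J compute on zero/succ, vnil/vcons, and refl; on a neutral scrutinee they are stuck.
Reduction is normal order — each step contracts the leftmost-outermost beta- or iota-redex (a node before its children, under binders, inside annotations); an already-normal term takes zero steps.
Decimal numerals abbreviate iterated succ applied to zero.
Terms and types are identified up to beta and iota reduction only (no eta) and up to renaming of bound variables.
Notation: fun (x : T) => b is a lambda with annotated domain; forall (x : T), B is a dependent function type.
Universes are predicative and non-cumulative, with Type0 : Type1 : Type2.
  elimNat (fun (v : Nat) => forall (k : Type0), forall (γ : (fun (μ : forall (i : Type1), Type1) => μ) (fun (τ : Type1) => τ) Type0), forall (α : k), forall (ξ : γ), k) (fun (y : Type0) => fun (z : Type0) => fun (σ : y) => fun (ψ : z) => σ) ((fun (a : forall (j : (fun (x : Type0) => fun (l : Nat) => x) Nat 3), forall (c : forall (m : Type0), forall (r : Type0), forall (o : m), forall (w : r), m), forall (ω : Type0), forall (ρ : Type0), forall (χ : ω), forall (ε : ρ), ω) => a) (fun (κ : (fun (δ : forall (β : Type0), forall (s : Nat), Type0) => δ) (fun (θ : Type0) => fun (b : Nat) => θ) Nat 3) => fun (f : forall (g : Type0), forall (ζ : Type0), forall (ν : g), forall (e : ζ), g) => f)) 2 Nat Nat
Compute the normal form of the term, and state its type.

normal form:
  fun (v : Nat) => fun (k : Nat) => v
type:
  forall (v : Nat), forall (k : Nat), Nat


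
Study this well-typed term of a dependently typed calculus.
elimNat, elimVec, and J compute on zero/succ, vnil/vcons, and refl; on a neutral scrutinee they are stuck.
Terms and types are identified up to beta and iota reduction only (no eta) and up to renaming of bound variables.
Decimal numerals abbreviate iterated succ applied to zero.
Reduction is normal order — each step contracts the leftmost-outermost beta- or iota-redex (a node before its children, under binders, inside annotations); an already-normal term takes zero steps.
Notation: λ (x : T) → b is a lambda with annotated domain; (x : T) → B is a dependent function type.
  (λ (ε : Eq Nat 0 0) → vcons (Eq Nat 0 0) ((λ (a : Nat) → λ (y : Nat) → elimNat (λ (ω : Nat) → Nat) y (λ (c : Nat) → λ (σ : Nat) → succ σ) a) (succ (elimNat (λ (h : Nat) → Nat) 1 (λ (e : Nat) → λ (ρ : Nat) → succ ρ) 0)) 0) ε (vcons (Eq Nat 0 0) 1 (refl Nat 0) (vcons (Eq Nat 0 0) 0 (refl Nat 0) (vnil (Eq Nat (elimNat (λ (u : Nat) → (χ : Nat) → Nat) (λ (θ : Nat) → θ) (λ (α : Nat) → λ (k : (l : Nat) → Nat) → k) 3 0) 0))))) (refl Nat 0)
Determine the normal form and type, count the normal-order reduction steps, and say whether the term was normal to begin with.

reduced normal form:
  vcons (Eq Nat 0 0) 2 (refl Nat 0) (vcons (Eq Nat 0 0) 1 (refl Nat 0) (vcons (Eq Nat 0 0) 0 (refl Nat 0) (vnil (Eq Nat 0 0))))
inferred type:
  Vec (Eq Nat 0 0) 3
normal-order step count: 22
started in normal form: no
first redex: a beta-redex


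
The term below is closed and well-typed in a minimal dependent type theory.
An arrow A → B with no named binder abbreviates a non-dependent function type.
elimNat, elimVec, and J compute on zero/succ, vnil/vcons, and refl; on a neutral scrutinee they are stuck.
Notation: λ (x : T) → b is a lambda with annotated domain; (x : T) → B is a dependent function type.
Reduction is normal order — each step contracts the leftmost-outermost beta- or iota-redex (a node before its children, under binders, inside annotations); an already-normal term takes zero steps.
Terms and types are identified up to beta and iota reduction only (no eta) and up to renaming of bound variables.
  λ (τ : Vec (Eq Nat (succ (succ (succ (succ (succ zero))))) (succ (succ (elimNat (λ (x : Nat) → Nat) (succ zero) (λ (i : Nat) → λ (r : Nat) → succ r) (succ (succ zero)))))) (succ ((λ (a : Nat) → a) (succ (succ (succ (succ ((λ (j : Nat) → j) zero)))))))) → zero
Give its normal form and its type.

reduced normal form:
  λ (τ : Vec (Eq Nat (succ (succ (succ (succ (succ zero))))) (succ (succ (succ (succ (succ zero)))))) (succ (succ (succ (succ (succ zero)))))) → zero
inferred type:
  Vec (Eq Nat (succ (succ (succ (succ (succ zero))))) (succ (succ (succ (succ (succ zero)))))) (succ (succ (succ (succ (succ zero))))) → Nat
observation: normalization takes exactly 9 steps under the normal-order strategy.


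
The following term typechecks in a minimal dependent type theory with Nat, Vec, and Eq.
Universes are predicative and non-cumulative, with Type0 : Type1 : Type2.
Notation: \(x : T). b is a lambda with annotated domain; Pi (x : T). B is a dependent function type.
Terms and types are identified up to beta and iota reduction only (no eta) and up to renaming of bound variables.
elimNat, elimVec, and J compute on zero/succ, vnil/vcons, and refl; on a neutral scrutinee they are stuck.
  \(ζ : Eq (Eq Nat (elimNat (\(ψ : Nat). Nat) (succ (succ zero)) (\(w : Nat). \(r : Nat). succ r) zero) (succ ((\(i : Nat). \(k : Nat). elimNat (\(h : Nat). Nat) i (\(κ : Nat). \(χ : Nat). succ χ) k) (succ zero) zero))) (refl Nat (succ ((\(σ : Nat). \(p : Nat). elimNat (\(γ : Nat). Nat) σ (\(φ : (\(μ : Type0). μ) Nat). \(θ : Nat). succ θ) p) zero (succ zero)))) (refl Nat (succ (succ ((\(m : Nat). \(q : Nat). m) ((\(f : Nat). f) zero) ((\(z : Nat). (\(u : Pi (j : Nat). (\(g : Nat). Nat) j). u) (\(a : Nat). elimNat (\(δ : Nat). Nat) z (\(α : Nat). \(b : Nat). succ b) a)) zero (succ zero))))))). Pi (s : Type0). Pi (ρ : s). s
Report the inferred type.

inferred type:
  Pi (ζ : Eq (Eq Nat (succ (succ zero)) (succ (succ zero))) (refl Nat (succ (succ zero))) (refl Nat (succ (succ zero)))). Type1


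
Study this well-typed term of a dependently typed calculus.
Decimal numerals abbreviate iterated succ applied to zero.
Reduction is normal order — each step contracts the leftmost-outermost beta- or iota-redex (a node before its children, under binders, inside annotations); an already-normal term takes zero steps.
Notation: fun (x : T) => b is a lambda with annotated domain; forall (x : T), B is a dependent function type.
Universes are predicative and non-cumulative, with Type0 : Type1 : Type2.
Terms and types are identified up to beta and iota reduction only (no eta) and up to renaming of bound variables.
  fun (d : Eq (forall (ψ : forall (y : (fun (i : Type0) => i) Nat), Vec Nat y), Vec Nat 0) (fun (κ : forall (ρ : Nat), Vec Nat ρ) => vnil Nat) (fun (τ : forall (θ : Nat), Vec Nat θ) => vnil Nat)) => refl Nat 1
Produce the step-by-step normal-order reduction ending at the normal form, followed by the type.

normal-order reduction sequence:
  fun (d : Eq (forall (ψ : forall (y : (fun (i : Type0) => i) Nat), Vec Nat y), Vec Nat 0) (fun (κ : forall (ρ : Nat), Vec Nat ρ) => vnil Nat) (fun (τ : forall (θ : Nat), Vec Nat θ) => vnil Nat)) => refl Nat 1
  ~> fun (d : Eq (forall (ψ : forall (y : Nat), Vec Nat y), Vec Nat 0) (fun (i : forall (κ : Nat), Vec Nat κ) => vnil Nat) (fun (ρ : forall (τ : Nat), Vec Nat τ) => vnil Nat)) => refl Nat 1
inferred type:
  forall (d : Eq (forall (ψ : forall (y : Nat), Vec Nat y), Vec Nat 0) (fun (i : forall (κ : Nat), Vec Nat κ) => vnil Nat) (fun (ρ : forall (τ : Nat), Vec Nat τ) => vnil Nat)), Eq Nat 1 1


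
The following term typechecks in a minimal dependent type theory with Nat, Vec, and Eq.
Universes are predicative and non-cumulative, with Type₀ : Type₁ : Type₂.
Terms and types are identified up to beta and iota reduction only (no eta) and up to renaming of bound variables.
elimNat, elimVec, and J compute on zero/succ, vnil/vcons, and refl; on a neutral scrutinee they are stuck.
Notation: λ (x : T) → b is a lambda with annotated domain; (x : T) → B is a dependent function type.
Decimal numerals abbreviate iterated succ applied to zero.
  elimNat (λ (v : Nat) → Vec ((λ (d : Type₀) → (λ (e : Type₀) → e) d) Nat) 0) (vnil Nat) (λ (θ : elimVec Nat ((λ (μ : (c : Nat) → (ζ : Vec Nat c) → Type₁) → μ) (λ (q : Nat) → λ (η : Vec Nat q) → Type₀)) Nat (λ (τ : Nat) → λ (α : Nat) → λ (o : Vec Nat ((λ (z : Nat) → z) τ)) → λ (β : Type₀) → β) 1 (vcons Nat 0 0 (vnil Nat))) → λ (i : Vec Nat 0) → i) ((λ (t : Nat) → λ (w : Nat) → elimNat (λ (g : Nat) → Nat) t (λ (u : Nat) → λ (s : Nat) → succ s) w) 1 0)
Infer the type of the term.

type:
  Vec Nat 0


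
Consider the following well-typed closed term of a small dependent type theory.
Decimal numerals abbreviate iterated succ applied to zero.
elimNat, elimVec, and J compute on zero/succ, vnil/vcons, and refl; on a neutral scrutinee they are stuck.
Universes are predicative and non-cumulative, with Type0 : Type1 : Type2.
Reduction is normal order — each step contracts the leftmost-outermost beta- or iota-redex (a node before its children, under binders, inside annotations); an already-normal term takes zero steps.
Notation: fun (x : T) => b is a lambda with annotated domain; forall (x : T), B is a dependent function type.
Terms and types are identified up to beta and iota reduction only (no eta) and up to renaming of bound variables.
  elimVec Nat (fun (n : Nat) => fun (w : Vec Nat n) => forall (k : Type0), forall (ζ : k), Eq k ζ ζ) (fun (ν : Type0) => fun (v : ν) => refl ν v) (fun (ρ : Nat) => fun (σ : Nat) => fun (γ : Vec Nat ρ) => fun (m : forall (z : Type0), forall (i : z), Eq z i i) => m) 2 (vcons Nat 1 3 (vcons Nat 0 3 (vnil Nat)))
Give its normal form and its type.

resulting normal form:
  fun (n : Type0) => fun (w : n) => refl n w
inferred type:
  forall (n : Type0), forall (w : n), Eq n w w


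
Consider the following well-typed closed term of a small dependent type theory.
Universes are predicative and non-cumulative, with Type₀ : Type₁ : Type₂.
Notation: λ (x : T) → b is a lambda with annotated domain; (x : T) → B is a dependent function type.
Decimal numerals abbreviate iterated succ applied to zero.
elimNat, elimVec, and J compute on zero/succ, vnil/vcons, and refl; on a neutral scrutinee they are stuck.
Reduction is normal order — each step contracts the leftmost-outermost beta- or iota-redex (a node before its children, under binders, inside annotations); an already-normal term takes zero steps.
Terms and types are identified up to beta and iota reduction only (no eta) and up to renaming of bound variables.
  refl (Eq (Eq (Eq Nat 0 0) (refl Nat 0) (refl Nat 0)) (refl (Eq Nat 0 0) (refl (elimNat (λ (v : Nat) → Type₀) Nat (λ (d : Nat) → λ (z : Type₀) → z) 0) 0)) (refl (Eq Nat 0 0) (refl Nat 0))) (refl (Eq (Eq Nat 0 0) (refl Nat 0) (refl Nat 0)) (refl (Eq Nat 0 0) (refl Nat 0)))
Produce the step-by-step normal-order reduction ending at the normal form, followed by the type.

normal-order reduction sequence:
  refl (Eq (Eq (Eq Nat 0 0) (refl Nat 0) (refl Nat 0)) (refl (Eq Nat 0 0) (refl (elimNat (λ (v : Nat) → Type₀) Nat (λ (d : Nat) → λ (z : Type₀) → z) 0) 0)) (refl (Eq Nat 0 0) (refl Nat 0))) (refl (Eq (Eq Nat 0 0) (refl Nat 0) (refl Nat 0)) (refl (Eq Nat 0 0) (refl Nat 0)))
  ~> refl (Eq (Eq (Eq Nat 0 0) (refl Nat 0) (refl Nat 0)) (refl (Eq Nat 0 0) (refl Nat 0)) (refl (Eq Nat 0 0) (refl Nat 0))) (refl (Eq (Eq Nat 0 0) (refl Nat 0) (refl Nat 0)) (refl (Eq Nat 0 0) (refl Nat 0)))
the term's type:
  Eq (Eq (Eq (Eq Nat 0 0) (refl Nat 0) (refl Nat 0)) (refl (Eq Nat 0 0) (refl Nat 0)) (refl (Eq Nat 0 0) (refl Nat 0))) (refl (Eq (Eq Nat 0 0) (refl Nat 0) (refl Nat 0)) (refl (Eq Nat 0 0) (refl Nat 0))) (refl (Eq (Eq Nat 0 0) (refl Nat 0) (refl Nat 0)) (refl (Eq Nat 0 0) (refl Nat 0)))


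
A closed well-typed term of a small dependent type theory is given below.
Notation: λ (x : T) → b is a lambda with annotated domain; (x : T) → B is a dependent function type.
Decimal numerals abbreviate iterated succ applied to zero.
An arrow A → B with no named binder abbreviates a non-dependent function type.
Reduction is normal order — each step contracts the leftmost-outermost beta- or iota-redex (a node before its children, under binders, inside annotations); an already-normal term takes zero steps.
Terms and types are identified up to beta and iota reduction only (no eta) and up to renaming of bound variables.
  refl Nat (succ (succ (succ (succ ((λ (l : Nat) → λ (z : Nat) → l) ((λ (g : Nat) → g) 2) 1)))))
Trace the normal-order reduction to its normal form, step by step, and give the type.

normal-order reduction sequence:
  refl Nat (succ (succ (succ (succ ((λ (l : Nat) → λ (z : Nat) → l) ((λ (g : Nat) → g) 2) 1)))))
  ~> refl Nat (succ (succ (succ (succ ((λ (l : Nat) → (λ (z : Nat) → z) 2) 1)))))
  ~> refl Nat (succ (succ (succ (succ ((λ (l : Nat) → l) 2)))))
  ~> refl Nat 6
the term's type:
  Eq Nat 6 6


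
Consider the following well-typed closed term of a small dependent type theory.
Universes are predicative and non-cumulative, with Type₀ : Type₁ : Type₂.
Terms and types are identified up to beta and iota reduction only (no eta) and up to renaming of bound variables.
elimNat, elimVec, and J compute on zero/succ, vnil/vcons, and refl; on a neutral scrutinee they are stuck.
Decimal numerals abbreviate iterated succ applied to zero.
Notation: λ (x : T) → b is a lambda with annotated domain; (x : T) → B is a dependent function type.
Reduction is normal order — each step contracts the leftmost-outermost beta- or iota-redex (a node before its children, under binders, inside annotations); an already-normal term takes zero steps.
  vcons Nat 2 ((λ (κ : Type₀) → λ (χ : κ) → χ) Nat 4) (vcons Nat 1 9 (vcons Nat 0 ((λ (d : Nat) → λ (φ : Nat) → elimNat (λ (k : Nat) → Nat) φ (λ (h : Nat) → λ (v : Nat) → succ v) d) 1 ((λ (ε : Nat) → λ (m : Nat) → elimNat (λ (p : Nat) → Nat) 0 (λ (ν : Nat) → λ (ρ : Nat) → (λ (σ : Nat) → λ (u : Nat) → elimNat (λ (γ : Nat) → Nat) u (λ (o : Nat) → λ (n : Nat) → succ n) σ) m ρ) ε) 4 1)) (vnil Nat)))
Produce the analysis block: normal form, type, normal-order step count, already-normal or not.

normal form:
  vcons Nat 2 4 (vcons Nat 1 9 (vcons Nat 0 5 (vnil Nat)))
inferred type:
  Vec Nat 3
reduction steps (normal order): 47
term was already normal: no
first contracted redex: a beta-redex


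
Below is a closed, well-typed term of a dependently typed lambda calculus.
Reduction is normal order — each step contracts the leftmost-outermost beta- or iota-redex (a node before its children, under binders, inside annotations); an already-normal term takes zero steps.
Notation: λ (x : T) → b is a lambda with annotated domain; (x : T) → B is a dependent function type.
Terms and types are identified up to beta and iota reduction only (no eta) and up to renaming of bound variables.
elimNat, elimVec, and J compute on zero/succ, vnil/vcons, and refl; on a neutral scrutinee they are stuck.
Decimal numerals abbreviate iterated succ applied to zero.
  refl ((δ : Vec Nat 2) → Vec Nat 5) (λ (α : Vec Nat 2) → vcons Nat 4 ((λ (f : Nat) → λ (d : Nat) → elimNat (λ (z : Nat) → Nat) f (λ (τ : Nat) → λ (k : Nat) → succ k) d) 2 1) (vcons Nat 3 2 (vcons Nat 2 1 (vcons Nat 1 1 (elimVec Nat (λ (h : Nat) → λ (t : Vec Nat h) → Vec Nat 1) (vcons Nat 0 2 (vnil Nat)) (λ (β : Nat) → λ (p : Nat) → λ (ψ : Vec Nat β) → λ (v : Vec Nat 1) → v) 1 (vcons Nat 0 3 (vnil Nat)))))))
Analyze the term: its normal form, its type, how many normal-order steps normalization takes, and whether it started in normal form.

normal form:
  refl ((δ : Vec Nat 2) → Vec Nat 5) (λ (α : Vec Nat 2) → vcons Nat 4 3 (vcons Nat 3 2 (vcons Nat 2 1 (vcons Nat 1 1 (vcons Nat 0 2 (vnil Nat))))))
type:
  Eq ((δ : Vec Nat 2) → Vec Nat 5) (λ (α : Vec Nat 2) → vcons Nat 4 3 (vcons Nat 3 2 (vcons Nat 2 1 (vcons Nat 1 1 (vcons Nat 0 2 (vnil Nat)))))) (λ (f : Vec Nat 2) → vcons Nat 4 3 (vcons Nat 3 2 (vcons Nat 2 1 (vcons Nat 1 1 (vcons Nat 0 2 (vnil Nat))))))
steps to reach normal form (normal order): 12
term was already normal: no
first contracted redex: a beta-redex


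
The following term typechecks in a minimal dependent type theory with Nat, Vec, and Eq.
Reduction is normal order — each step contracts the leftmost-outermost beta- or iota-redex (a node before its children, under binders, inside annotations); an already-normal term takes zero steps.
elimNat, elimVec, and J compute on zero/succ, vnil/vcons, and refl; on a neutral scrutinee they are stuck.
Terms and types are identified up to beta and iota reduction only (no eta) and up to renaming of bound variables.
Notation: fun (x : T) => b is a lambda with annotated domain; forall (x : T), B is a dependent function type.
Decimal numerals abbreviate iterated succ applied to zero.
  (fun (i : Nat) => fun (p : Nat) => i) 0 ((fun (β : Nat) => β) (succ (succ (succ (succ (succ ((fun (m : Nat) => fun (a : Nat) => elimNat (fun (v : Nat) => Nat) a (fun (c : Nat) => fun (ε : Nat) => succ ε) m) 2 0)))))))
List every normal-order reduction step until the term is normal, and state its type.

normal-order reduction sequence:
  (fun (i : Nat) => fun (p : Nat) => i) 0 ((fun (β : Nat) => β) (succ (succ (succ (succ (succ ((fun (m : Nat) => fun (a : Nat) => elimNat (fun (v : Nat) => Nat) a (fun (c : Nat) => fun (ε : Nat) => succ ε) m) 2 0)))))))
  ~> (fun (i : Nat) => 0) ((fun (p : Nat) => p) (succ (succ (succ (succ (succ ((fun (β : Nat) => fun (m : Nat) => elimNat (fun (a : Nat) => Nat) m (fun (v : Nat) => fun (c : Nat) => succ c) β) 2 0)))))))
  ~> 0
type:
  Nat
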